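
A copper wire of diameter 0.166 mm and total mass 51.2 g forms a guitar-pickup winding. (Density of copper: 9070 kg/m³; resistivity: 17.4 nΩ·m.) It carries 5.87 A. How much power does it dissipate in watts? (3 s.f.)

7230 W

ρ = 17.4 nΩ·m = 1.74×10^-8 Ω·m
A = π(d/2)² = π(8.3000e-05 m)² = 2.1642e-08 m²
L = m/(density·A) = 0.0512/(9070×2.1642e-08) = 260.8 m
R = ρL/A = (1.74×10^-8)(260.8)/(2.1642e-08) = 209.7 Ω
P = I²R = (5.87)² × 209.7 = 7230 W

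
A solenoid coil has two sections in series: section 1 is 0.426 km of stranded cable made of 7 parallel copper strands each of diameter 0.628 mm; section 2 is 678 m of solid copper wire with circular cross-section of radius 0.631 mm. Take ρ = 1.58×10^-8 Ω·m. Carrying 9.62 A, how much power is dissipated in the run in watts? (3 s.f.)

1080 W

Section 1: A_strand = π(3.1400e-04)² = 3.097e-07 m²; R₁ = ρL/(N·A_s) = (1.58×10^-8)(426)/(7×3.097e-07) = 3.104 Ω
Section 2: A = πr² = π(6.3100e-04 m)² = 1.251e-06 m²
R₂ = (1.58×10^-8)(678)/(1.251e-06) = 8.564 Ω
R = R₁ + R₂ = 11.67 Ω
P = I²R = (9.62)² × 11.67 = 1080 W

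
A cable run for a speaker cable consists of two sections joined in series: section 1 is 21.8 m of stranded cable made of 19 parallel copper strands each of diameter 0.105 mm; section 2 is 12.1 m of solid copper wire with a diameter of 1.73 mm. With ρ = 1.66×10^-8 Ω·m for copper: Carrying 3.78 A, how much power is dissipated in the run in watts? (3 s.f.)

32.6 W

Section 1: A_strand = π(5.2500e-05)² = 8.659e-09 m²; R₁ = ρL/(N·A_s) = (1.66×10^-8)(21.8)/(19×8.659e-09) = 2.2 Ω
Section 2: A = π(d/2)² = π(8.6500e-04 m)² = 2.351e-06 m²
R₂ = (1.66×10^-8)(12.1)/(2.351e-06) = 0.08545 Ω
R = R₁ + R₂ = 2.285 Ω
P = I²R = (3.78)² × 2.285 = 32.6 W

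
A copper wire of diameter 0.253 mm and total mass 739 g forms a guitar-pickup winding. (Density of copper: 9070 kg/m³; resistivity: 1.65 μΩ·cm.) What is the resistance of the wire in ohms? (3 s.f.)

ρ = 1.65 μΩ·cm = 1.65×10^-8 Ω·m
A = π(d/2)² = π(1.2650e-04 m)² = 5.0273e-08 m²
L = m/(density·A) = 0.739/(9070×5.0273e-08) = 1621 m
R = ρL/A = (1.65×10^-8)(1621)/(5.0273e-08) = 532 Ω

532 Ω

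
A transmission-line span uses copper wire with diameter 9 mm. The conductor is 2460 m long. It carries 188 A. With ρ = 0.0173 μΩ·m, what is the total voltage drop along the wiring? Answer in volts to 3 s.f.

126 V

ρ = 0.0173 μΩ·m = 1.73×10^-8 Ω·m
A = π(d/2)² = π(4.5000e-03 m)² = 6.362e-05 m²
R = ρL/A = (1.73×10^-8)(2460)/(6.362e-05) = 0.669 Ω
V = IR = 188 × 0.669 = 126 V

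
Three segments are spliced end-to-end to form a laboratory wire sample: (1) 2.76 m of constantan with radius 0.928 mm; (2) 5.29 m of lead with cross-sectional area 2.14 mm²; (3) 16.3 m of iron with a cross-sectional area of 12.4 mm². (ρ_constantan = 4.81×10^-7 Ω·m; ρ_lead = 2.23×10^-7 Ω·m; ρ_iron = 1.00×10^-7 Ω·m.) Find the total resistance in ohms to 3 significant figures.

Seg 1: A = πr² = π(9.2800e-04 m)² = 2.705e-06 m²
R_1 = (4.81×10^-7)(2.76)/(2.705e-06) = 0.4907 Ω
Seg 2: A = 2.14 mm² = 2.140e-06 m²
R_2 = (2.23×10^-7)(5.29)/(2.140e-06) = 0.5512 Ω
Seg 3: A = 12.4 mm² = 1.240e-05 m²
R_3 = (1.00×10^-7)(16.3)/(1.240e-05) = 0.1315 Ω
R_total = R_1 + R_2 + R_3 = 1.17 Ω

1.17 Ω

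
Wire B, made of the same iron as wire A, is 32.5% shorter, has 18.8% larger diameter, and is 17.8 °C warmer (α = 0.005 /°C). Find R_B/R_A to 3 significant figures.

0.521

R ∝ ρL/d² with ρ ∝ (1+αΔT), so R_B/R_A = (1 − 32.5/100) × (1 + 18.8/100)⁻² × (1 + 0.005×17.8)
= 0.675 × 0.7085 × 1.089 = 0.521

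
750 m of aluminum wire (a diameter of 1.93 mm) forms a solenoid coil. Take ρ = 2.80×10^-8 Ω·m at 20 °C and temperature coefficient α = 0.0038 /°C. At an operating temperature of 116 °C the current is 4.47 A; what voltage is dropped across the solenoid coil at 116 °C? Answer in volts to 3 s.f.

A = π(d/2)² = π(9.6500e-04 m)² = 2.926e-06 m²
R₍20₎ = ρL/A = (2.80×10^-8)(750)/(2.926e-06) = 7.178 Ω
R₍116₎ = R₍20₎(1 + αΔT) = 7.178 × (1 + 0.0038×96) = 9.797 Ω
V = IR = 4.47 × 9.797 = 43.8 V

43.8 V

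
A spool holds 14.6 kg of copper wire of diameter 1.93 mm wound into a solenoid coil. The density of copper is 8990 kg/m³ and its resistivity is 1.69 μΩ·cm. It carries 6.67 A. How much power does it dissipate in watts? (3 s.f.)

ρ = 1.69 μΩ·cm = 1.69×10^-8 Ω·m
A = π(d/2)² = π(9.6500e-04 m)² = 2.9255e-06 m²
L = m/(density·A) = 14.6/(8990×2.9255e-06) = 555.1 m
R = ρL/A = (1.69×10^-8)(555.1)/(2.9255e-06) = 3.207 Ω
P = I²R = (6.67)² × 3.207 = 143 W

143 W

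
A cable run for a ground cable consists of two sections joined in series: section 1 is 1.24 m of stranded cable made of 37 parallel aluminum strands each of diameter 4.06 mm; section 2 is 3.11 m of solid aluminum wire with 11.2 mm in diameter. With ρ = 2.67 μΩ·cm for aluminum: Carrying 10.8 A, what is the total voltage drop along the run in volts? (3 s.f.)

ρ = 2.67 μΩ·cm = 2.67×10^-8 Ω·m
Section 1: A_strand = π(2.0300e-03)² = 1.295e-05 m²; R₁ = ρL/(N·A_s) = (2.67×10^-8)(1.24)/(37×1.295e-05) = 6.912×10^-5 Ω
Section 2: A = π(d/2)² = π(5.6000e-03 m)² = 9.852e-05 m²
R₂ = (2.67×10^-8)(3.11)/(9.852e-05) = 8.428×10^-4 Ω
R = R₁ + R₂ = 9.120×10^-4 Ω
V = IR = 10.8 × 9.120×10^-4 = 0.00985 V

0.00985 V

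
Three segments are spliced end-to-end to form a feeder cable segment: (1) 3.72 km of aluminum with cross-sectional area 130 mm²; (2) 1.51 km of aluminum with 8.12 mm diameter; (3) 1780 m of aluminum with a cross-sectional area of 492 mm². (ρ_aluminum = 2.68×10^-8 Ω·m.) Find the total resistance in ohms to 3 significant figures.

1.65 Ω

Seg 1: A = 130 mm² = 1.300e-04 m²
R_1 = (2.68×10^-8)(3720)/(1.300e-04) = 0.7669 Ω
Seg 2: A = π(d/2)² = π(4.0600e-03 m)² = 5.178e-05 m²
R_2 = (2.68×10^-8)(1510)/(5.178e-05) = 0.7815 Ω
Seg 3: A = 492 mm² = 4.920e-04 m²
R_3 = (2.68×10^-8)(1780)/(4.920e-04) = 0.09696 Ω
R_total = R_1 + R_2 + R_3 = 1.65 Ω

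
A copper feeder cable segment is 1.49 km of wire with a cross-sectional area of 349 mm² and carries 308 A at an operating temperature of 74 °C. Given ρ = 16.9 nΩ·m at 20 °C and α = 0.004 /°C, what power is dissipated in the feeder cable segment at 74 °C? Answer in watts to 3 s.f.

ρ = 16.9 nΩ·m = 1.69×10^-8 Ω·m
A = 349 mm² = 3.490e-04 m²
R₍20₎ = ρL/A = (1.69×10^-8)(1490)/(3.490e-04) = 0.07215 Ω
R₍74₎ = R₍20₎(1 + αΔT) = 0.07215 × (1 + 0.004×54) = 0.08774 Ω
P = I²R = (308)² × 0.08774 = 8320 W

8320 W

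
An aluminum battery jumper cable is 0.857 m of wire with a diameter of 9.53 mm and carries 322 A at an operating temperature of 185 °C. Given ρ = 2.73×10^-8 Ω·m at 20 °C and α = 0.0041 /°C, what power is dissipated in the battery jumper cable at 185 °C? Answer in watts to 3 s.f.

57.0 W

A = π(d/2)² = π(4.7650e-03 m)² = 7.133e-05 m²
R₍20₎ = ρL/A = (2.73×10^-8)(0.857)/(7.133e-05) = 3.280×10^-4 Ω
R₍185₎ = R₍20₎(1 + αΔT) = 3.280×10^-4 × (1 + 0.0041×165) = 5.499×10^-4 Ω
P = I²R = (322)² × 5.499×10^-4 = 57.0 W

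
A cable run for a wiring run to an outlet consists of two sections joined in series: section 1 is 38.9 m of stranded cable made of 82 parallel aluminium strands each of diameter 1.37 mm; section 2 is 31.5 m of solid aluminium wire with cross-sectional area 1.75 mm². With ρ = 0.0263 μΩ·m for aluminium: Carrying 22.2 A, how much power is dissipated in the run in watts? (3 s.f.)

ρ = 0.0263 μΩ·m = 2.63×10^-8 Ω·m
Section 1: A_strand = π(6.8500e-04)² = 1.474e-06 m²; R₁ = ρL/(N·A_s) = (2.63×10^-8)(38.9)/(82×1.474e-06) = 0.008464 Ω
Section 2: A = 1.75 mm² = 1.750e-06 m²
R₂ = (2.63×10^-8)(31.5)/(1.750e-06) = 0.4734 Ω
R = R₁ + R₂ = 0.4819 Ω
P = I²R = (22.2)² × 0.4819 = 237 W

237 W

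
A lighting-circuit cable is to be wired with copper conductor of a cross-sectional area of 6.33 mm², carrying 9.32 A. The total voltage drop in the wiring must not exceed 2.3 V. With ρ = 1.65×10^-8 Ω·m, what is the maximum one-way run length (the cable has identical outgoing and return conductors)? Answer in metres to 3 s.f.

47.3 m

A = 6.33 mm² = 6.330e-06 m²
L_max = V_max·A/(2·ρI) = (2.3)(6.330e-06)/(2×1.65×10^-8×9.32) = 47.3 m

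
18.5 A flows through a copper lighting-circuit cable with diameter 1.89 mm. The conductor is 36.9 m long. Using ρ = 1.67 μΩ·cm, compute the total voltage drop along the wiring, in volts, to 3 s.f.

ρ = 1.67 μΩ·cm = 1.67×10^-8 Ω·m
A = π(d/2)² = π(9.4500e-04 m)² = 2.806e-06 m²
R = ρL/A = (1.67×10^-8)(36.9)/(2.806e-06) = 0.2196 Ω
V = IR = 18.5 × 0.2196 = 4.06 V

4.06 V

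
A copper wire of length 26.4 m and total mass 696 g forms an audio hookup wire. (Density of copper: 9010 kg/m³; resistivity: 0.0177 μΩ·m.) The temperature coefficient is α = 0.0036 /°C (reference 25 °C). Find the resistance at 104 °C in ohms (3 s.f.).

ρ = 0.0177 μΩ·m = 1.77×10^-8 Ω·m
A = m/(density·L) = 0.696/(9010×26.4) = 2.9260e-06 m²
R = ρL/A = (1.77×10^-8)(26.4)/(2.9260e-06) = 0.1597 Ω
R(104 °C) = 0.1597 × (1 + 0.0036×79) = 0.205 Ω

0.205 Ω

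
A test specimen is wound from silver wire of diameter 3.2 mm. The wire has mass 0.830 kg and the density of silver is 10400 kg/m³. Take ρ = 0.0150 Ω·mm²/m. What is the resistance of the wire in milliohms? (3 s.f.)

ρ = 0.0150 Ω·mm²/m = 1.50×10^-8 Ω·m
A = π(d/2)² = π(1.6000e-03 m)² = 8.0425e-06 m²
L = m/(density·A) = 0.83/(10400×8.0425e-06) = 9.923 m
R = ρL/A = (1.50×10^-8)(9.923)/(8.0425e-06) = 18.5 mΩ

18.5 mΩ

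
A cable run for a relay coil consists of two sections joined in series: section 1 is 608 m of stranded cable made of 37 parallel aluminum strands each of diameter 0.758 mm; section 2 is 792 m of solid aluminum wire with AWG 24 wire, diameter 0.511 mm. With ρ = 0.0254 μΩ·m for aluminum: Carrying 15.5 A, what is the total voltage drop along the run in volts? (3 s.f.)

1530 V

ρ = 0.0254 μΩ·m = 2.54×10^-8 Ω·m
Section 1: A_strand = π(3.7900e-04)² = 4.513e-07 m²; R₁ = ρL/(N·A_s) = (2.54×10^-8)(608)/(37×4.513e-07) = 0.9249 Ω
Section 2: A = π(0.511/2 mm)² = π(2.5550e-04 m)² = 2.051e-07 m²
R₂ = (2.54×10^-8)(792)/(2.051e-07) = 98.09 Ω
R = R₁ + R₂ = 99.02 Ω
V = IR = 15.5 × 99.02 = 1530 V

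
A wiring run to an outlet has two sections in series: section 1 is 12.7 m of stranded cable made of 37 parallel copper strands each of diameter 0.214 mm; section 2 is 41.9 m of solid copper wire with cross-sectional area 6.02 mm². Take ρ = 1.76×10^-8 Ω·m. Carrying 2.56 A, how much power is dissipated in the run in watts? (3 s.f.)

1.90 W

Section 1: A_strand = π(1.0700e-04)² = 3.597e-08 m²; R₁ = ρL/(N·A_s) = (1.76×10^-8)(12.7)/(37×3.597e-08) = 0.168 Ω
Section 2: A = 6.02 mm² = 6.020e-06 m²
R₂ = (1.76×10^-8)(41.9)/(6.020e-06) = 0.1225 Ω
R = R₁ + R₂ = 0.2905 Ω
P = I²R = (2.56)² × 0.2905 = 1.90 W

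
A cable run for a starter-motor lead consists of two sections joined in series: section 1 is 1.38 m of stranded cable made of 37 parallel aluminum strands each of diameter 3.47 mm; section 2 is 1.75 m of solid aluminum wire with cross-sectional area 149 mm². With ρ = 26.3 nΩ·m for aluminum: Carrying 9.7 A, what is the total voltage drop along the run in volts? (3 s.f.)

ρ = 26.3 nΩ·m = 2.63×10^-8 Ω·m
Section 1: A_strand = π(1.7350e-03)² = 9.457e-06 m²; R₁ = ρL/(N·A_s) = (2.63×10^-8)(1.38)/(37×9.457e-06) = 1.037×10^-4 Ω
Section 2: A = 149 mm² = 1.490e-04 m²
R₂ = (2.63×10^-8)(1.75)/(1.490e-04) = 3.089×10^-4 Ω
R = R₁ + R₂ = 4.126×10^-4 Ω
V = IR = 9.7 × 4.126×10^-4 = 0.00400 V

0.00400 V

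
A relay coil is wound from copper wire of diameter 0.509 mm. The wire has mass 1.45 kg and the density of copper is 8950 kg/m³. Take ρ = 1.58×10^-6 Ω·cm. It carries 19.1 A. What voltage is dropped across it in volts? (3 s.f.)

ρ = 1.58×10^-6 Ω·cm = 1.58×10^-8 Ω·m
A = π(d/2)² = π(2.5450e-04 m)² = 2.0348e-07 m²
L = m/(density·A) = 1.45/(8950×2.0348e-07) = 796.2 m
R = ρL/A = (1.58×10^-8)(796.2)/(2.0348e-07) = 61.82 Ω
V = IR = 19.1 × 61.82 = 1180 V

1180 V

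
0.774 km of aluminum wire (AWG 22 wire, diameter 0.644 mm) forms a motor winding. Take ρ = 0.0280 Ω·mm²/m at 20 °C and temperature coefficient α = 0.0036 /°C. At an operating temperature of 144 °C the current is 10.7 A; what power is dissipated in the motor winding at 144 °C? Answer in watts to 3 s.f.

11000 W

ρ = 0.0280 Ω·mm²/m = 2.80×10^-8 Ω·m
A = π(0.644/2 mm)² = π(3.2200e-04 m)² = 3.257e-07 m²
R₍20₎ = ρL/A = (2.80×10^-8)(774)/(3.257e-07) = 66.53 Ω
R₍144₎ = R₍20₎(1 + αΔT) = 66.53 × (1 + 0.0036×124) = 96.23 Ω
P = I²R = (10.7)² × 96.23 = 11000 W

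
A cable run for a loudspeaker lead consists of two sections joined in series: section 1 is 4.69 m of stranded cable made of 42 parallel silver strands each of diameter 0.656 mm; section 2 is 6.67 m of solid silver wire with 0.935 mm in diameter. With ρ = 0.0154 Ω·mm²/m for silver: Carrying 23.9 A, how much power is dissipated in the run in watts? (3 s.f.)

88.4 W

ρ = 0.0154 Ω·mm²/m = 1.54×10^-8 Ω·m
Section 1: A_strand = π(3.2800e-04)² = 3.380e-07 m²; R₁ = ρL/(N·A_s) = (1.54×10^-8)(4.69)/(42×3.380e-07) = 0.005088 Ω
Section 2: A = π(d/2)² = π(4.6750e-04 m)² = 6.866e-07 m²
R₂ = (1.54×10^-8)(6.67)/(6.866e-07) = 0.1496 Ω
R = R₁ + R₂ = 0.1547 Ω
P = I²R = (23.9)² × 0.1547 = 88.4 W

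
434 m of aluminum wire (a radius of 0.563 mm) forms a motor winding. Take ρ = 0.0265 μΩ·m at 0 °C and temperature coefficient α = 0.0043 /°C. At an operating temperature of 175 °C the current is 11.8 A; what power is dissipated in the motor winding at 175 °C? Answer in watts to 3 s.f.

ρ = 0.0265 μΩ·m = 2.65×10^-8 Ω·m
A = πr² = π(5.6300e-04 m)² = 9.958e-07 m²
R₍0₎ = ρL/A = (2.65×10^-8)(434)/(9.958e-07) = 11.55 Ω
R₍175₎ = R₍0₎(1 + αΔT) = 11.55 × (1 + 0.0043×175) = 20.24 Ω
P = I²R = (11.8)² × 20.24 = 2820 W

2820 W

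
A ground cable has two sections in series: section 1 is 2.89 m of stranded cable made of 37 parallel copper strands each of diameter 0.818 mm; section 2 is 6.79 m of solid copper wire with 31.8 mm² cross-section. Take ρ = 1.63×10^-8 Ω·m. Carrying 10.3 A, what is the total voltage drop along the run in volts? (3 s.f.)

0.0608 V

Section 1: A_strand = π(4.0900e-04)² = 5.255e-07 m²; R₁ = ρL/(N·A_s) = (1.63×10^-8)(2.89)/(37×5.255e-07) = 0.002423 Ω
Section 2: A = 31.8 mm² = 3.180e-05 m²
R₂ = (1.63×10^-8)(6.79)/(3.180e-05) = 0.00348 Ω
R = R₁ + R₂ = 0.005903 Ω
V = IR = 10.3 × 0.005903 = 0.0608 V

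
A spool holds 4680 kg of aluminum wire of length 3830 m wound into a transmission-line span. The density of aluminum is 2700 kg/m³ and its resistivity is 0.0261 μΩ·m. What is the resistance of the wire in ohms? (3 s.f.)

ρ = 0.0261 μΩ·m = 2.61×10^-8 Ω·m
A = m/(density·L) = 4680/(2700×3830) = 4.5257e-04 m²
R = ρL/A = (2.61×10^-8)(3830)/(4.5257e-04) = 0.221 Ω

0.221 Ω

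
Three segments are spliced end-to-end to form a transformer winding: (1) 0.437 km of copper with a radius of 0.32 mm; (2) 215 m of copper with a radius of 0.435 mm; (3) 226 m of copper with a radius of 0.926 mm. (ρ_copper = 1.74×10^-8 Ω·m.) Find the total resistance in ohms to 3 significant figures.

Seg 1: A = πr² = π(3.2000e-04 m)² = 3.217e-07 m²
R_1 = (1.74×10^-8)(437)/(3.217e-07) = 23.64 Ω
Seg 2: A = πr² = π(4.3500e-04 m)² = 5.945e-07 m²
R_2 = (1.74×10^-8)(215)/(5.945e-07) = 6.293 Ω
Seg 3: A = πr² = π(9.2600e-04 m)² = 2.694e-06 m²
R_3 = (1.74×10^-8)(226)/(2.694e-06) = 1.46 Ω
R_total = R_1 + R_2 + R_3 = 31.4 Ω

31.4 Ω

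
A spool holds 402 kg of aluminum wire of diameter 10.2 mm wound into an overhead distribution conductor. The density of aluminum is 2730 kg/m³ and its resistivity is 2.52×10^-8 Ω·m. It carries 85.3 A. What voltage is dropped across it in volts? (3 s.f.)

47.4 V

A = π(d/2)² = π(5.1000e-03 m)² = 8.1713e-05 m²
L = m/(density·A) = 402/(2730×8.1713e-05) = 1802 m
R = ρL/A = (2.52×10^-8)(1802)/(8.1713e-05) = 0.5558 Ω
V = IR = 85.3 × 0.5558 = 47.4 V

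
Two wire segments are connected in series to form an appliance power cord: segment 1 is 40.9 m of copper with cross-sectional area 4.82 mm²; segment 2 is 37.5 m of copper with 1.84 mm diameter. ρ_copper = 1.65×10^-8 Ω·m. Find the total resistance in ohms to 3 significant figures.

0.373 Ω

Segment 1: A = 4.82 mm² = 4.820e-06 m²
R₁ = ρL/A = (1.65×10^-8)(40.9)/(4.820e-06) = 0.14 Ω
Segment 2: A = π(d/2)² = π(9.2000e-04 m)² = 2.659e-06 m²
R₂ = (1.65×10^-8)(37.5)/(2.659e-06) = 0.2327 Ω
R = R₁ + R₂ = 0.373 Ω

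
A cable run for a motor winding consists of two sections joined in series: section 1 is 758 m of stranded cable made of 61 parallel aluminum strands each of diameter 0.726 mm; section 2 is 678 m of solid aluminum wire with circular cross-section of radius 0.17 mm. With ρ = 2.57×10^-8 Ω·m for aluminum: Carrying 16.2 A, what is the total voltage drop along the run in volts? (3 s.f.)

Section 1: A_strand = π(3.6300e-04)² = 4.140e-07 m²; R₁ = ρL/(N·A_s) = (2.57×10^-8)(758)/(61×4.140e-07) = 0.7715 Ω
Section 2: A = πr² = π(1.7000e-04 m)² = 9.079e-08 m²
R₂ = (2.57×10^-8)(678)/(9.079e-08) = 191.9 Ω
R = R₁ + R₂ = 192.7 Ω
V = IR = 16.2 × 192.7 = 3120 V

3120 V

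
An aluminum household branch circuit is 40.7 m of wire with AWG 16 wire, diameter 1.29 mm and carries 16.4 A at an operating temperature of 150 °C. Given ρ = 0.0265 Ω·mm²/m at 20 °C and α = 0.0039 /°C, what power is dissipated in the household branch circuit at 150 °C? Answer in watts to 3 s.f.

334 W

ρ = 0.0265 Ω·mm²/m = 2.65×10^-8 Ω·m
A = π(1.29/2 mm)² = π(6.4500e-04 m)² = 1.307e-06 m²
R₍20₎ = ρL/A = (2.65×10^-8)(40.7)/(1.307e-06) = 0.8252 Ω
R₍150₎ = R₍20₎(1 + αΔT) = 0.8252 × (1 + 0.0039×130) = 1.244 Ω
P = I²R = (16.4)² × 1.244 = 334 W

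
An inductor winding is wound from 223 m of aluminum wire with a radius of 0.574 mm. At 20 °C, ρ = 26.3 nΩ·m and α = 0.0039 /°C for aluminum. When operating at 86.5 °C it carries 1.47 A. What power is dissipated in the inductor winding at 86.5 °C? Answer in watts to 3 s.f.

15.4 W

ρ = 26.3 nΩ·m = 2.63×10^-8 Ω·m
A = πr² = π(5.7400e-04 m)² = 1.035e-06 m²
R₍20₎ = ρL/A = (2.63×10^-8)(223)/(1.035e-06) = 5.666 Ω
R₍86.5₎ = R₍20₎(1 + αΔT) = 5.666 × (1 + 0.0039×66.5) = 7.136 Ω
P = I²R = (1.47)² × 7.136 = 15.4 W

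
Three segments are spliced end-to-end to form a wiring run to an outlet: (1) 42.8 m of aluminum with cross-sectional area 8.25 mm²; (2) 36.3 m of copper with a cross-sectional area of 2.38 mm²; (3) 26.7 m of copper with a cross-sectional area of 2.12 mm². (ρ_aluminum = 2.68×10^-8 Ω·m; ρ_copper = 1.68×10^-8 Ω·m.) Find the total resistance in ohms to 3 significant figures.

0.607 Ω

Seg 1: A = 8.25 mm² = 8.250e-06 m²
R_1 = (2.68×10^-8)(42.8)/(8.250e-06) = 0.139 Ω
Seg 2: A = 2.38 mm² = 2.380e-06 m²
R_2 = (1.68×10^-8)(36.3)/(2.380e-06) = 0.2562 Ω
Seg 3: A = 2.12 mm² = 2.120e-06 m²
R_3 = (1.68×10^-8)(26.7)/(2.120e-06) = 0.2116 Ω
R_total = R_1 + R_2 + R_3 = 0.607 Ω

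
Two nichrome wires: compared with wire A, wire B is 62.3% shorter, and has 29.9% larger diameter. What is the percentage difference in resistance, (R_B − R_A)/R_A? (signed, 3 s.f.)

-77.7%

R ∝ L/d², so R_B/R_A = (1 − 62.3/100) × (1 + 29.9/100)⁻²
= 0.377 × 0.5926 = 0.2234
(R_B − R_A)/R_A = 0.2234 − 1 = -77.7%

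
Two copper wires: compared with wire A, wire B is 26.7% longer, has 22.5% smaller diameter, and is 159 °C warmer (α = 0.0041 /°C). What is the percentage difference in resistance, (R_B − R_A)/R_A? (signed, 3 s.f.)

248%

R ∝ ρL/d² with ρ ∝ (1+αΔT), so R_B/R_A = (1 + 26.7/100) × (1 − 22.5/100)⁻² × (1 + 0.0041×159)
= 1.267 × 1.665 × 1.652 = 3.485
(R_B − R_A)/R_A = 3.485 − 1 = 248%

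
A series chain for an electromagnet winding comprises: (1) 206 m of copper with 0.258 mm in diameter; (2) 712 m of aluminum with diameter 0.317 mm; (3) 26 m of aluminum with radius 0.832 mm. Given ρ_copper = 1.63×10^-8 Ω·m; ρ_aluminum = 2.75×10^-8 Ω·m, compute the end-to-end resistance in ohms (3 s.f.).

313 Ω

Seg 1: A = π(d/2)² = π(1.2900e-04 m)² = 5.228e-08 m²
R_1 = (1.63×10^-8)(206)/(5.228e-08) = 64.23 Ω
Seg 2: A = π(d/2)² = π(1.5850e-04 m)² = 7.892e-08 m²
R_2 = (2.75×10^-8)(712)/(7.892e-08) = 248.1 Ω
Seg 3: A = πr² = π(8.3200e-04 m)² = 2.175e-06 m²
R_3 = (2.75×10^-8)(26)/(2.175e-06) = 0.3288 Ω
R_total = R_1 + R_2 + R_3 = 313 Ω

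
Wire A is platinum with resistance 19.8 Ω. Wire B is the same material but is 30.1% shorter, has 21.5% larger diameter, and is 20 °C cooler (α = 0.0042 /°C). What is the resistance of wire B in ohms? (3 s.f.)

8.59 Ω

R ∝ ρL/d² with ρ ∝ (1+αΔT), so R_B/R_A = (1 − 30.1/100) × (1 + 21.5/100)⁻² × (1 − 0.0042×20)
= 0.699 × 0.6774 × 0.916 = 0.4337
R_B = 0.4337 × 19.8 = 8.59 Ω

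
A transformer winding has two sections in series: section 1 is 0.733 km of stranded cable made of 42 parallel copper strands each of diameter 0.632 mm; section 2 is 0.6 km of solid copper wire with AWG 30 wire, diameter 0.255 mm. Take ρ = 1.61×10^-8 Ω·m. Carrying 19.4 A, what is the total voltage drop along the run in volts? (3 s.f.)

3690 V

Section 1: A_strand = π(3.1600e-04)² = 3.137e-07 m²; R₁ = ρL/(N·A_s) = (1.61×10^-8)(733)/(42×3.137e-07) = 0.8957 Ω
Section 2: A = π(0.255/2 mm)² = π(1.2750e-04 m)² = 5.107e-08 m²
R₂ = (1.61×10^-8)(600)/(5.107e-08) = 189.2 Ω
R = R₁ + R₂ = 190 Ω
V = IR = 19.4 × 190 = 3690 V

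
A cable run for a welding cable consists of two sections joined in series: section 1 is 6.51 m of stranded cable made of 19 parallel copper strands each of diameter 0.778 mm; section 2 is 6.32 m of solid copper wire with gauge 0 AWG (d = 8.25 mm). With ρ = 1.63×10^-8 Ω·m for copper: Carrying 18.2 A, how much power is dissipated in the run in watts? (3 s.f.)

4.53 W

Section 1: A_strand = π(3.8900e-04)² = 4.754e-07 m²; R₁ = ρL/(N·A_s) = (1.63×10^-8)(6.51)/(19×4.754e-07) = 0.01175 Ω
Section 2: A = π(8.25/2 mm)² = π(4.1250e-03 m)² = 5.346e-05 m²
R₂ = (1.63×10^-8)(6.32)/(5.346e-05) = 0.001927 Ω
R = R₁ + R₂ = 0.01368 Ω
P = I²R = (18.2)² × 0.01368 = 4.53 W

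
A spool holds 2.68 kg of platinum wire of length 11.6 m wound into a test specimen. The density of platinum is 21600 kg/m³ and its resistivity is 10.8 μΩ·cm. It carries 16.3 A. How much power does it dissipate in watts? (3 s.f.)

ρ = 10.8 μΩ·cm = 1.08×10^-7 Ω·m
A = m/(density·L) = 2.68/(21600×11.6) = 1.0696e-05 m²
R = ρL/A = (1.08×10^-7)(11.6)/(1.0696e-05) = 0.1171 Ω
P = I²R = (16.3)² × 0.1171 = 31.1 W

31.1 W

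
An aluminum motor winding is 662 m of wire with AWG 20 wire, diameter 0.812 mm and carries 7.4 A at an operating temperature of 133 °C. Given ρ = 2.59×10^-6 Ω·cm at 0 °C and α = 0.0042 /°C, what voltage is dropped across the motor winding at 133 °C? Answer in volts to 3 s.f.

382 V

ρ = 2.59×10^-6 Ω·cm = 2.59×10^-8 Ω·m
A = π(0.812/2 mm)² = π(4.0600e-04 m)² = 5.178e-07 m²
R₍0₎ = ρL/A = (2.59×10^-8)(662)/(5.178e-07) = 33.11 Ω
R₍133₎ = R₍0₎(1 + αΔT) = 33.11 × (1 + 0.0042×133) = 51.6 Ω
V = IR = 7.4 × 51.6 = 382 V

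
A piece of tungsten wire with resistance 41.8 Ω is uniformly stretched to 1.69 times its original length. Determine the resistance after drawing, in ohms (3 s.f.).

Volume constant ⇒ A' = A/k with k = 1.69. R' = ρ(kL)/(A/k) = k²R.
R' = 2.856 × 41.8 = 119 Ω

119 Ω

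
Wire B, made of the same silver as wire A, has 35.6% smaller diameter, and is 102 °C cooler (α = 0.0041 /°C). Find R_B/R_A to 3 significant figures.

1.40

R ∝ ρL/d² with ρ ∝ (1+αΔT), so R_B/R_A = (1 − 35.6/100)⁻² × (1 − 0.0041×102)
= 2.411 × 0.5818 = 1.40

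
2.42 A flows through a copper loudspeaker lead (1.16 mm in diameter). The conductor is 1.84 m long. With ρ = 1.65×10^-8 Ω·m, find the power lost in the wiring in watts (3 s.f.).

0.168 W

A = π(d/2)² = π(5.8000e-04 m)² = 1.057e-06 m²
R = ρL/A = (1.65×10^-8)(1.84)/(1.057e-06) = 0.02873 Ω
P = I²R = (2.42)² × 0.02873 = 0.168 W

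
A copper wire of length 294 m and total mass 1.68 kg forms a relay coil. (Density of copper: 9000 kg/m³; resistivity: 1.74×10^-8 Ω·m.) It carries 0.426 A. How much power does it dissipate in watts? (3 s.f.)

1.46 W

A = m/(density·L) = 1.68/(9000×294) = 6.3492e-07 m²
R = ρL/A = (1.74×10^-8)(294)/(6.3492e-07) = 8.057 Ω
P = I²R = (0.426)² × 8.057 = 1.46 W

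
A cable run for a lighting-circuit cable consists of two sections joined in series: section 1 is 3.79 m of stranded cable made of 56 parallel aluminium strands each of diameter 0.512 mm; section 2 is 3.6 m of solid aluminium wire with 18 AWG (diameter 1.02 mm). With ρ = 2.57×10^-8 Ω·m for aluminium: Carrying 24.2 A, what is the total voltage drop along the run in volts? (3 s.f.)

2.94 V

Section 1: A_strand = π(2.5600e-04)² = 2.059e-07 m²; R₁ = ρL/(N·A_s) = (2.57×10^-8)(3.79)/(56×2.059e-07) = 0.008448 Ω
Section 2: A = π(1.02/2 mm)² = π(5.1000e-04 m)² = 8.171e-07 m²
R₂ = (2.57×10^-8)(3.6)/(8.171e-07) = 0.1132 Ω
R = R₁ + R₂ = 0.1217 Ω
V = IR = 24.2 × 0.1217 = 2.94 V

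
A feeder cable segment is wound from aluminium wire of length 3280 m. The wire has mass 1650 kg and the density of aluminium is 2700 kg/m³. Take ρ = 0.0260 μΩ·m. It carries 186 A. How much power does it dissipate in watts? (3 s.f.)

15800 W

ρ = 0.0260 μΩ·m = 2.60×10^-8 Ω·m
A = m/(density·L) = 1650/(2700×3280) = 1.8631e-04 m²
R = ρL/A = (2.60×10^-8)(3280)/(1.8631e-04) = 0.4577 Ω
P = I²R = (186)² × 0.4577 = 15800 W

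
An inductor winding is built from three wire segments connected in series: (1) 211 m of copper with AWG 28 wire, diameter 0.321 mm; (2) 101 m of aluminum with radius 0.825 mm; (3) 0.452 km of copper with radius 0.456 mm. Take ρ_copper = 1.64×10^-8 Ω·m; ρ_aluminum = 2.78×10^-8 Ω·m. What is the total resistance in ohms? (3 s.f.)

55.4 Ω

Seg 1: A = π(0.321/2 mm)² = π(1.6050e-04 m)² = 8.093e-08 m²
R_1 = (1.64×10^-8)(211)/(8.093e-08) = 42.76 Ω
Seg 2: A = πr² = π(8.2500e-04 m)² = 2.138e-06 m²
R_2 = (2.78×10^-8)(101)/(2.138e-06) = 1.313 Ω
Seg 3: A = πr² = π(4.5600e-04 m)² = 6.533e-07 m²
R_3 = (1.64×10^-8)(452)/(6.533e-07) = 11.35 Ω
R_total = R_1 + R_2 + R_3 = 55.4 Ω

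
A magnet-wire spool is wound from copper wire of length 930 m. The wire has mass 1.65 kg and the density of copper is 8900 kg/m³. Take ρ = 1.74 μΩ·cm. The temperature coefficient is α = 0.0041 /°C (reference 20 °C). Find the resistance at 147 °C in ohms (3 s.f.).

123 Ω

ρ = 1.74 μΩ·cm = 1.74×10^-8 Ω·m
A = m/(density·L) = 1.65/(8900×930) = 1.9935e-07 m²
R = ρL/A = (1.74×10^-8)(930)/(1.9935e-07) = 81.17 Ω
R(147 °C) = 81.17 × (1 + 0.0041×127) = 123 Ω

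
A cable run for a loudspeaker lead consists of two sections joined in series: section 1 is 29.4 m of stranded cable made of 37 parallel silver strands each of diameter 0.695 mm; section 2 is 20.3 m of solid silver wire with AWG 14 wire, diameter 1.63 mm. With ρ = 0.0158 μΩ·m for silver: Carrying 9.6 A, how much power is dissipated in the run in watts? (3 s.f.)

17.2 W

ρ = 0.0158 μΩ·m = 1.58×10^-8 Ω·m
Section 1: A_strand = π(3.4750e-04)² = 3.794e-07 m²; R₁ = ρL/(N·A_s) = (1.58×10^-8)(29.4)/(37×3.794e-07) = 0.03309 Ω
Section 2: A = π(1.63/2 mm)² = π(8.1500e-04 m)² = 2.087e-06 m²
R₂ = (1.58×10^-8)(20.3)/(2.087e-06) = 0.1537 Ω
R = R₁ + R₂ = 0.1868 Ω
P = I²R = (9.6)² × 0.1868 = 17.2 W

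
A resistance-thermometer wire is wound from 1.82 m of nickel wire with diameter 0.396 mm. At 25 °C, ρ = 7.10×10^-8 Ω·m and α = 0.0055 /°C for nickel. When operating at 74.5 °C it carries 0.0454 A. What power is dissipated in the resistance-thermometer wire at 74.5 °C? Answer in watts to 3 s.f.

A = π(d/2)² = π(1.9800e-04 m)² = 1.232e-07 m²
R₍25₎ = ρL/A = (7.10×10^-8)(1.82)/(1.232e-07) = 1.049 Ω
R₍74.5₎ = R₍25₎(1 + αΔT) = 1.049 × (1 + 0.0055×49.5) = 1.335 Ω
P = I²R = (0.0454)² × 1.335 = 0.00275 W

0.00275 W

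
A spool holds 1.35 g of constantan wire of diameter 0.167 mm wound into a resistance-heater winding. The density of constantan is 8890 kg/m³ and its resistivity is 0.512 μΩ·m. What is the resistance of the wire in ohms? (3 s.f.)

162 Ω

ρ = 0.512 μΩ·m = 5.12×10^-7 Ω·m
A = π(d/2)² = π(8.3500e-05 m)² = 2.1904e-08 m²
L = m/(density·A) = 0.00135/(8890×2.1904e-08) = 6.933 m
R = ρL/A = (5.12×10^-7)(6.933)/(2.1904e-08) = 162 Ω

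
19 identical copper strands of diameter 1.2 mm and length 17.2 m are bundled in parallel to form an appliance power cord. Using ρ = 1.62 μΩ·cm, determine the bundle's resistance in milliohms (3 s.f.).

ρ = 1.62 μΩ·cm = 1.62×10^-8 Ω·m
A_strand = π(6.0000e-04 m)² = 1.131e-06 m²
R_strand = ρL/A = (1.62×10^-8)(17.2)/(1.131e-06) = 0.2464 Ω
R_total = R_strand/N = 0.2464/19 = 13.0 mΩ

13.0 mΩ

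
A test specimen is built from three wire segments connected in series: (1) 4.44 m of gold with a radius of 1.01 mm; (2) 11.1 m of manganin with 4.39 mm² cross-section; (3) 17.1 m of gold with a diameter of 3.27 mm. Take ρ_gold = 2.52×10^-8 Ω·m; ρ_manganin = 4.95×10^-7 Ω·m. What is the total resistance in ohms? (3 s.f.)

Seg 1: A = πr² = π(1.0100e-03 m)² = 3.205e-06 m²
R_1 = (2.52×10^-8)(4.44)/(3.205e-06) = 0.03491 Ω
Seg 2: A = 4.39 mm² = 4.390e-06 m²
R_2 = (4.95×10^-7)(11.1)/(4.390e-06) = 1.252 Ω
Seg 3: A = π(d/2)² = π(1.6350e-03 m)² = 8.398e-06 m²
R_3 = (2.52×10^-8)(17.1)/(8.398e-06) = 0.05131 Ω
R_total = R_1 + R_2 + R_3 = 1.34 Ω

1.34 Ω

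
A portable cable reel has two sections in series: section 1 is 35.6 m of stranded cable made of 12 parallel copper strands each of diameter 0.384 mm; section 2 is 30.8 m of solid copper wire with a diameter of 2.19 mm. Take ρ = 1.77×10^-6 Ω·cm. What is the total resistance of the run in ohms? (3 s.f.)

0.598 Ω

ρ = 1.77×10^-6 Ω·cm = 1.77×10^-8 Ω·m
Section 1: A_strand = π(1.9200e-04)² = 1.158e-07 m²; R₁ = ρL/(N·A_s) = (1.77×10^-8)(35.6)/(12×1.158e-07) = 0.4534 Ω
Section 2: A = π(d/2)² = π(1.0950e-03 m)² = 3.767e-06 m²
R₂ = (1.77×10^-8)(30.8)/(3.767e-06) = 0.1447 Ω
R = R₁ + R₂ = 0.598 Ω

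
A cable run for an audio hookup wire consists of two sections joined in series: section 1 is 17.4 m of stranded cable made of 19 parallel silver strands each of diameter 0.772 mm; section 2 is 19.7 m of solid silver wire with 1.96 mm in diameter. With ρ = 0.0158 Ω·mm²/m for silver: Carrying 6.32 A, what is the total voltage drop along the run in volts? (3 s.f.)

ρ = 0.0158 Ω·mm²/m = 1.58×10^-8 Ω·m
Section 1: A_strand = π(3.8600e-04)² = 4.681e-07 m²; R₁ = ρL/(N·A_s) = (1.58×10^-8)(17.4)/(19×4.681e-07) = 0.03091 Ω
Section 2: A = π(d/2)² = π(9.8000e-04 m)² = 3.017e-06 m²
R₂ = (1.58×10^-8)(19.7)/(3.017e-06) = 0.1032 Ω
R = R₁ + R₂ = 0.1341 Ω
V = IR = 6.32 × 0.1341 = 0.847 V

0.847 V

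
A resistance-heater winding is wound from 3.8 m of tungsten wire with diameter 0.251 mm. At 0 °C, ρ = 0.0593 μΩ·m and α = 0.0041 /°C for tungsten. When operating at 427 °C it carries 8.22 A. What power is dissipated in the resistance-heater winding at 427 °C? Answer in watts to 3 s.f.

846 W

ρ = 0.0593 μΩ·m = 5.93×10^-8 Ω·m
A = π(d/2)² = π(1.2550e-04 m)² = 4.948e-08 m²
R₍0₎ = ρL/A = (5.93×10^-8)(3.8)/(4.948e-08) = 4.554 Ω
R₍427₎ = R₍0₎(1 + αΔT) = 4.554 × (1 + 0.0041×427) = 12.53 Ω
P = I²R = (8.22)² × 12.53 = 846 W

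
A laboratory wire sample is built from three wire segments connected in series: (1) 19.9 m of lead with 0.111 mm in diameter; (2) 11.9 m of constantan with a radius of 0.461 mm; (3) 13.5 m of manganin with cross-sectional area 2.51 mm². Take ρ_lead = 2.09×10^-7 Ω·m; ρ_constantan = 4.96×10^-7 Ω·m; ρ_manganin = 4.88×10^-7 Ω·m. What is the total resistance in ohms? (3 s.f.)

441 Ω

Seg 1: A = π(d/2)² = π(5.5500e-05 m)² = 9.677e-09 m²
R_1 = (2.09×10^-7)(19.9)/(9.677e-09) = 429.8 Ω
Seg 2: A = πr² = π(4.6100e-04 m)² = 6.677e-07 m²
R_2 = (4.96×10^-7)(11.9)/(6.677e-07) = 8.841 Ω
Seg 3: A = 2.51 mm² = 2.510e-06 m²
R_3 = (4.88×10^-7)(13.5)/(2.510e-06) = 2.625 Ω
R_total = R_1 + R_2 + R_3 = 441 Ω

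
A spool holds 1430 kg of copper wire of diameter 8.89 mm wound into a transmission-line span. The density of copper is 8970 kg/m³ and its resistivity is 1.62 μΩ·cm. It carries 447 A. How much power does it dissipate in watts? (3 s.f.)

ρ = 1.62 μΩ·cm = 1.62×10^-8 Ω·m
A = π(d/2)² = π(4.4450e-03 m)² = 6.2072e-05 m²
L = m/(density·A) = 1430/(8970×6.2072e-05) = 2568 m
R = ρL/A = (1.62×10^-8)(2568)/(6.2072e-05) = 0.6703 Ω
P = I²R = (447)² × 0.6703 = 1.34×10^5 W

1.34×10^5 W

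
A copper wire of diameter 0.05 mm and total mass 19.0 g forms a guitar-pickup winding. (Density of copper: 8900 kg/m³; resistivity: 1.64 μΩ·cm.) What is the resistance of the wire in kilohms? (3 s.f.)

ρ = 1.64 μΩ·cm = 1.64×10^-8 Ω·m
A = π(d/2)² = π(2.5000e-05 m)² = 1.9635e-09 m²
L = m/(density·A) = 0.019/(8900×1.9635e-09) = 1087 m
R = ρL/A = (1.64×10^-8)(1087)/(1.9635e-09) = 9.08 kΩ

9.08 kΩ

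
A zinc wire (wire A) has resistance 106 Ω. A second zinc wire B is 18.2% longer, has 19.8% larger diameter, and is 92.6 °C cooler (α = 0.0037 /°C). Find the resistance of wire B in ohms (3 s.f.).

57.4 Ω

R ∝ ρL/d² with ρ ∝ (1+αΔT), so R_B/R_A = (1 + 18.2/100) × (1 + 19.8/100)⁻² × (1 − 0.0037×92.6)
= 1.182 × 0.6968 × 0.6574 = 0.5414
R_B = 0.5414 × 106 = 57.4 Ω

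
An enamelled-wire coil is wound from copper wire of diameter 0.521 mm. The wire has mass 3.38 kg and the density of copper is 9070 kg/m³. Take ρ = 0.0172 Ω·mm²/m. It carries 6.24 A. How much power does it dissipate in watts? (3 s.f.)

ρ = 0.0172 Ω·mm²/m = 1.72×10^-8 Ω·m
A = π(d/2)² = π(2.6050e-04 m)² = 2.1319e-07 m²
L = m/(density·A) = 3.38/(9070×2.1319e-07) = 1748 m
R = ρL/A = (1.72×10^-8)(1748)/(2.1319e-07) = 141 Ω
P = I²R = (6.24)² × 141 = 5490 W

5490 W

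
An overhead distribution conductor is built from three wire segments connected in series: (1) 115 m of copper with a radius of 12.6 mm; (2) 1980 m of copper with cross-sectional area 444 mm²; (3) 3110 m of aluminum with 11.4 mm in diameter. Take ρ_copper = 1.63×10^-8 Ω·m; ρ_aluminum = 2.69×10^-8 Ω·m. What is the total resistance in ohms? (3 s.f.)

0.896 Ω

Seg 1: A = πr² = π(1.2600e-02 m)² = 4.988e-04 m²
R_1 = (1.63×10^-8)(115)/(4.988e-04) = 0.003758 Ω
Seg 2: A = 444 mm² = 4.440e-04 m²
R_2 = (1.63×10^-8)(1980)/(4.440e-04) = 0.07269 Ω
Seg 3: A = π(d/2)² = π(5.7000e-03 m)² = 1.021e-04 m²
R_3 = (2.69×10^-8)(3110)/(1.021e-04) = 0.8196 Ω
R_total = R_1 + R_2 + R_3 = 0.896 Ω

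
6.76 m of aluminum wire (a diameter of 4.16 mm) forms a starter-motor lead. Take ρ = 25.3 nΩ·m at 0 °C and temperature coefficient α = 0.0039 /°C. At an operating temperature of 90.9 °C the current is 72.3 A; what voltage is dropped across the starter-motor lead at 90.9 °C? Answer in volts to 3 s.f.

ρ = 25.3 nΩ·m = 2.53×10^-8 Ω·m
A = π(d/2)² = π(2.0800e-03 m)² = 1.359e-05 m²
R₍0₎ = ρL/A = (2.53×10^-8)(6.76)/(1.359e-05) = 0.01258 Ω
R₍90.9₎ = R₍0₎(1 + αΔT) = 0.01258 × (1 + 0.0039×90.9) = 0.01704 Ω
V = IR = 72.3 × 0.01704 = 1.23 V

1.23 V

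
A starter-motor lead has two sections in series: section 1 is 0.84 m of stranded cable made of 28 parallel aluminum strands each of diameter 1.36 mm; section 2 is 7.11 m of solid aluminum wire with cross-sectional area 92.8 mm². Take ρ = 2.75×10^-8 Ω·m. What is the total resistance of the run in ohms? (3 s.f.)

0.00267 Ω

Section 1: A_strand = π(6.8000e-04)² = 1.453e-06 m²; R₁ = ρL/(N·A_s) = (2.75×10^-8)(0.84)/(28×1.453e-06) = 5.679×10^-4 Ω
Section 2: A = 92.8 mm² = 9.280e-05 m²
R₂ = (2.75×10^-8)(7.11)/(9.280e-05) = 0.002107 Ω
R = R₁ + R₂ = 0.00267 Ω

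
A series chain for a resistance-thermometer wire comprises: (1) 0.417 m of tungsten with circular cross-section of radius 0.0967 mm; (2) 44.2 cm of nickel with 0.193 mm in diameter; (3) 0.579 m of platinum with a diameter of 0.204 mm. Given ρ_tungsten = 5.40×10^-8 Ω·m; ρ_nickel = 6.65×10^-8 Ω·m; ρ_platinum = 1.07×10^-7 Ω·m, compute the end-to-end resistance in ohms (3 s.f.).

Seg 1: A = πr² = π(9.6700e-05 m)² = 2.938e-08 m²
R_1 = (5.40×10^-8)(0.417)/(2.938e-08) = 0.7665 Ω
Seg 2: A = π(d/2)² = π(9.6500e-05 m)² = 2.926e-08 m²
R_2 = (6.65×10^-8)(0.442)/(2.926e-08) = 1.005 Ω
Seg 3: A = π(d/2)² = π(1.0200e-04 m)² = 3.269e-08 m²
R_3 = (1.07×10^-7)(0.579)/(3.269e-08) = 1.895 Ω
R_total = R_1 + R_2 + R_3 = 3.67 Ω

3.67 Ω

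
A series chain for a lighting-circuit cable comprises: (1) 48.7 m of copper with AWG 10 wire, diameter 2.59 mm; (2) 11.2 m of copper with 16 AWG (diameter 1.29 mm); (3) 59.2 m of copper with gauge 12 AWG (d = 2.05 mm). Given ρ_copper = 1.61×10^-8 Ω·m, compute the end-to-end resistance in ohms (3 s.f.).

Seg 1: A = π(2.59/2 mm)² = π(1.2950e-03 m)² = 5.269e-06 m²
R_1 = (1.61×10^-8)(48.7)/(5.269e-06) = 0.1488 Ω
Seg 2: A = π(1.29/2 mm)² = π(6.4500e-04 m)² = 1.307e-06 m²
R_2 = (1.61×10^-8)(11.2)/(1.307e-06) = 0.138 Ω
Seg 3: A = π(2.05/2 mm)² = π(1.0250e-03 m)² = 3.301e-06 m²
R_3 = (1.61×10^-8)(59.2)/(3.301e-06) = 0.2888 Ω
R_total = R_1 + R_2 + R_3 = 0.576 Ω

0.576 Ω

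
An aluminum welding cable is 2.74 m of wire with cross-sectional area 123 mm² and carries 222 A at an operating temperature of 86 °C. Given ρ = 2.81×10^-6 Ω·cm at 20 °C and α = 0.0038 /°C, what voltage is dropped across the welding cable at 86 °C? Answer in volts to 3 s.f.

0.174 V

ρ = 2.81×10^-6 Ω·cm = 2.81×10^-8 Ω·m
A = 123 mm² = 1.230e-04 m²
R₍20₎ = ρL/A = (2.81×10^-8)(2.74)/(1.230e-04) = 6.260×10^-4 Ω
R₍86₎ = R₍20₎(1 + αΔT) = 6.260×10^-4 × (1 + 0.0038×66) = 7.830×10^-4 Ω
V = IR = 222 × 7.830×10^-4 = 0.174 V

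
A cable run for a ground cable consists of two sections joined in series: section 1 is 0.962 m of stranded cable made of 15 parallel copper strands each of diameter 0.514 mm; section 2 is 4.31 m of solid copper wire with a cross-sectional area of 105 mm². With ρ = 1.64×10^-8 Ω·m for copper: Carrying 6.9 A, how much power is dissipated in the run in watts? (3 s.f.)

0.273 W

Section 1: A_strand = π(2.5700e-04)² = 2.075e-07 m²; R₁ = ρL/(N·A_s) = (1.64×10^-8)(0.962)/(15×2.075e-07) = 0.005069 Ω
Section 2: A = 105 mm² = 1.050e-04 m²
R₂ = (1.64×10^-8)(4.31)/(1.050e-04) = 6.732×10^-4 Ω
R = R₁ + R₂ = 0.005742 Ω
P = I²R = (6.9)² × 0.005742 = 0.273 W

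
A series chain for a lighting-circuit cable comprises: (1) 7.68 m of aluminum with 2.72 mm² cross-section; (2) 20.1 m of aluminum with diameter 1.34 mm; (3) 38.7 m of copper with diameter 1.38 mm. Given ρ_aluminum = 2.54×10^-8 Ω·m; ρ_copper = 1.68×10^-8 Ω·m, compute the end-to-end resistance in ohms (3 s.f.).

Seg 1: A = 2.72 mm² = 2.720e-06 m²
R_1 = (2.54×10^-8)(7.68)/(2.720e-06) = 0.07172 Ω
Seg 2: A = π(d/2)² = π(6.7000e-04 m)² = 1.410e-06 m²
R_2 = (2.54×10^-8)(20.1)/(1.410e-06) = 0.362 Ω
Seg 3: A = π(d/2)² = π(6.9000e-04 m)² = 1.496e-06 m²
R_3 = (1.68×10^-8)(38.7)/(1.496e-06) = 0.4347 Ω
R_total = R_1 + R_2 + R_3 = 0.868 Ω

0.868 Ω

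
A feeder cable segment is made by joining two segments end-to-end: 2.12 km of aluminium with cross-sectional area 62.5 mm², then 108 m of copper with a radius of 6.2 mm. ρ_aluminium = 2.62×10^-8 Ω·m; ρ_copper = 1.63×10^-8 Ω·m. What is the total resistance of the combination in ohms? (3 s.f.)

0.903 Ω

Segment 1: A = 62.5 mm² = 6.250e-05 m²
R₁ = ρL/A = (2.62×10^-8)(2120)/(6.250e-05) = 0.8887 Ω
Segment 2: A = πr² = π(6.2000e-03 m)² = 1.208e-04 m²
R₂ = (1.63×10^-8)(108)/(1.208e-04) = 0.01458 Ω
R = R₁ + R₂ = 0.903 Ω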